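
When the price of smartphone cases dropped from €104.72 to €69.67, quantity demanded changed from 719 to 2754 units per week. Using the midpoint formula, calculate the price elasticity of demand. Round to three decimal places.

%Δq = (2754 − 719)/[(719 + 2754)/2] = 2035/1736.5 ≈ 1.1719.
%Δp = (69.67 − 104.72)/[(104.72 + 69.67)/2] = -35.05/87.195 ≈ -0.4020.
Arc elasticity E = %Δq/%Δp ≈ 1.1719/-0.4020 ≈ -2.915.
|E| > 1: demand is elastic over this range.

-2.915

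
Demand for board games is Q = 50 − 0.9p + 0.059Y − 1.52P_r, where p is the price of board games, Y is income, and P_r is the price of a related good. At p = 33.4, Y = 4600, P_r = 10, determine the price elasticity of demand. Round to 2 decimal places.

-0.11

Evaluating quantity at (p, Y, P_r) gives Q = 50 − 0.9(33.4) + 0.059(4600) − 1.52(10) = 50 − 30.06 + 271.4 − 15.2 = 276.14.
∂Q/∂p = −0.9, so E_p = (−0.9)·(33.4/276.14) ≈ -0.11.
|E_p| < 1: demand is inelastic.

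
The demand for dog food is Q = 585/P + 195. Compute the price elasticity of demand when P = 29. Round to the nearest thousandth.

At P = 29, Q = 215.1724.
dQ/dP = −585/P² = −0.6956.
Point elasticity E = (dQ/dP)·(P/Q) = -0.6956 × 29/215.1724 ≈ -0.094.
|E| < 1, so demand is inelastic at this price.

-0.094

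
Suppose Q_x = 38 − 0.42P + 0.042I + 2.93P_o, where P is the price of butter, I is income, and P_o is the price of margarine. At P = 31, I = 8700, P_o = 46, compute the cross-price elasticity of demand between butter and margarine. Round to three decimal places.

First evaluate Q_x: 38 − 0.42(31) + 0.042(8700) + 2.93(46) = 38 − 13.02 + 365.4 + 134.78 = 525.16.
∂Q_x/∂P_o = +2.93, so E_xy = 2.93·(46/525.16) ≈ 0.257.
E_xy > 0: the goods are substitutes.

0.257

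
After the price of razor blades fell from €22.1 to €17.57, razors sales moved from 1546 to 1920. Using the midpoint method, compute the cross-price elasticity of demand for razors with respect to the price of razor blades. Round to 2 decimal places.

-0.94

%ΔQ_x = (1920 − 1546)/[(1546+1920)/2] = 374/1733 ≈ 0.2158.
%ΔP_y = (17.57 − 22.1)/[(22.1+17.57)/2] ≈ -0.2284.
E_xy = 0.2158/-0.2284 ≈ -0.94.
E_xy < 0, so razors and razor blades are complements.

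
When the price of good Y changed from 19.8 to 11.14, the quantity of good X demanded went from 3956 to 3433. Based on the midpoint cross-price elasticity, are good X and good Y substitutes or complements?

%ΔQ_x = (3433 − 3956)/[(3956+3433)/2] = -523/3694.5 ≈ -0.1416.
%ΔP_y = (11.14 − 19.8)/[(19.8+11.14)/2] ≈ -0.5598.
E_xy = -0.1416/-0.5598 ≈ 0.253.
E_xy > 0, so the goods are substitutes.

substitutes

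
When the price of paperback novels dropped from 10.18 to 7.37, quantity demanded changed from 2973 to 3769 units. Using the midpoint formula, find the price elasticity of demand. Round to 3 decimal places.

-0.737

%Δq = (3769 − 2973)/[(2973 + 3769)/2] = 796/3371 ≈ 0.2361.
%Δp = (7.37 − 10.18)/[(10.18 + 7.37)/2] = -2.81/8.775 ≈ -0.3202.
Arc elasticity E = %Δq/%Δp ≈ 0.2361/-0.3202 ≈ -0.737.
|E| < 1: demand is inelastic over this range.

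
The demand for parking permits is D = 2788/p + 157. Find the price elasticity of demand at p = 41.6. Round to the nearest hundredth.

-0.30

At p = 41.6, D = 224.0192.
dD/dp = −2788/p² = −1.611.
Point elasticity E = (dD/dp)·(p/D) = -1.611 × 41.6/224.0192 ≈ -0.30.
|E| < 1, so demand is inelastic at this price.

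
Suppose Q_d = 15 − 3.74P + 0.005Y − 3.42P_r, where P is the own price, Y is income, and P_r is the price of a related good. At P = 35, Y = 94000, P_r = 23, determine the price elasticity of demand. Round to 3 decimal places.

Q_d = 15 − 3.74(35) + 0.005(94000) − 3.42(23) = 15 − 130.9 + 470 − 78.66 = 275.44.
∂Q_d/∂P = −3.74, so E_p = (−3.74)·(35/275.44) ≈ -0.475.
|E_p| < 1: demand is inelastic.

-0.475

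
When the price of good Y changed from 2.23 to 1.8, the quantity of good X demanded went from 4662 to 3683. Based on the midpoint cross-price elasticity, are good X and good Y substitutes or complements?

substitutes

%ΔQ_x = (3683 − 4662)/[(4662+3683)/2] = -979/4172.5 ≈ -0.2346.
%ΔP_y = (1.8 − 2.23)/[(2.23+1.8)/2] ≈ -0.2134.
E_xy = -0.2346/-0.2134 ≈ 1.099.
E_xy > 0, so the goods are substitutes.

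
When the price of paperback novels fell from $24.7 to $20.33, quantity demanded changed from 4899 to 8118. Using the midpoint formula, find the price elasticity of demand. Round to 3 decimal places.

%Δq = (8118 − 4899)/[(4899 + 8118)/2] = 3219/6508.5 ≈ 0.4946.
%Δp = (20.33 − 24.7)/[(24.7 + 20.33)/2] = -4.37/22.515 ≈ -0.1941.
Arc elasticity E = %Δq/%Δp ≈ 0.4946/-0.1941 ≈ -2.548.
|E| > 1: demand is elastic over this range.

-2.548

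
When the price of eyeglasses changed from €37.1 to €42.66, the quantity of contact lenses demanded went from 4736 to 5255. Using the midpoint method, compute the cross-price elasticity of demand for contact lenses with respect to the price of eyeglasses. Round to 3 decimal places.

0.745

%ΔQ_x = (5255 − 4736)/[(4736+5255)/2] = 519/4995.5 ≈ 0.1039.
%ΔP_y = (42.66 − 37.1)/[(37.1+42.66)/2] ≈ 0.1394.
E_xy = 0.1039/0.1394 ≈ 0.745.
E_xy > 0, so contact lenses and eyeglasses are substitutes.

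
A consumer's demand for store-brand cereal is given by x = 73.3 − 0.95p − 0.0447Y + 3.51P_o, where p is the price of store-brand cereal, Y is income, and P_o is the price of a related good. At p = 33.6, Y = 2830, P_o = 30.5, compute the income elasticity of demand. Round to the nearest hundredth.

-5.77

Evaluating quantity at (p, Y, P_o) gives x = 73.3 − 0.95(33.6) − 0.0447(2830) + 3.51(30.5) = 73.3 − 31.92 − 126.501 + 107.055 = 21.934.
∂x/∂Y = −0.0447, so E_I = -0.0447·(2830/21.934) ≈ -5.77.
E_I < 0: inferior good.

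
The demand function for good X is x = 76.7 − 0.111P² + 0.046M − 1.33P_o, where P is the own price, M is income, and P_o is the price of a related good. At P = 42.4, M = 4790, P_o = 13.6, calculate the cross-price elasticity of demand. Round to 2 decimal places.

x = 76.7 − 0.111(42.4)² + 0.046(4790) − 1.33(13.6) = 76.7 − 199.5514 + 220.34 − 18.088 = 79.4006.
∂x/∂P_o = −1.33, so E_xy = -1.33·(13.6/79.4006) ≈ -0.23.
E_xy < 0: the goods are complements.

-0.23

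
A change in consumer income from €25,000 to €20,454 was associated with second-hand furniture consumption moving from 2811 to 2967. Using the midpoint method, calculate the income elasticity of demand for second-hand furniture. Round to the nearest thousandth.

%ΔQ = (2967 − 2811)/[(2811+2967)/2] = 156/2889 ≈ 0.0540.
%ΔI = (20,454 − 25,000)/[(25,000+20,454)/2] = -4546/22727 ≈ -0.2000.
E_I = %ΔQ/%ΔI ≈ -0.270.
E_I < 0: inferior good.

-0.270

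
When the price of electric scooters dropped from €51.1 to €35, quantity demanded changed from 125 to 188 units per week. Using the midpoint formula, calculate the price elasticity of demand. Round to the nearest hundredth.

-1.08

%Δq = (188 − 125)/[(125 + 188)/2] = 63/156.5 ≈ 0.4026.
%Δp = (35 − 51.1)/[(51.1 + 35)/2] = -16.1/43.05 ≈ -0.3740.
Arc elasticity E = %Δq/%Δp ≈ 0.4026/-0.3740 ≈ -1.08.
|E| > 1: demand is elastic over this range.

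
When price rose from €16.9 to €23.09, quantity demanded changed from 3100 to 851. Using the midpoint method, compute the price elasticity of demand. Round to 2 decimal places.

-3.68

%Δq = (851 − 3100)/[(3100 + 851)/2] = -2249/1975.5 ≈ -1.1384.
%Δp = (23.09 − 16.9)/[(16.9 + 23.09)/2] = 6.19/19.995 ≈ 0.3096.
Arc elasticity E = %Δq/%Δp ≈ -1.1384/0.3096 ≈ -3.68.
|E| > 1: demand is elastic over this range.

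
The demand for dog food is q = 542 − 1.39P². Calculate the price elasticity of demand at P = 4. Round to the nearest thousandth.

-0.086

At P = 4, q = 519.76.
dq/dP = −2·1.39·P = −11.12.
Point elasticity E = (dq/dP)·(P/q) = -11.12 × 4/519.76 ≈ -0.086.
|E| < 1, so demand is inelastic at this price.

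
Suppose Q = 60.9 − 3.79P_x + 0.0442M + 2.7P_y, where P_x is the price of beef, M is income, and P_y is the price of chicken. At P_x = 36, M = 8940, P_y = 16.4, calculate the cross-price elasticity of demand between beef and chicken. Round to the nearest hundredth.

Q = 60.9 − 3.79(36) + 0.0442(8940) + 2.7(16.4) = 60.9 − 136.44 + 395.148 + 44.28 = 363.888.
∂Q/∂P_y = +2.7, so E_xy = 2.7·(16.4/363.888) ≈ 0.12.
E_xy > 0: the goods are substitutes.

0.12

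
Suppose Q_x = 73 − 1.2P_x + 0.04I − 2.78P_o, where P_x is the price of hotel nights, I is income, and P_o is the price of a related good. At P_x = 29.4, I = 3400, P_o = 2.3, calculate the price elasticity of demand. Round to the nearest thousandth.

-0.211

At the given point, Q_x = 73 − 1.2(29.4) + 0.04(3400) − 2.78(2.3) = 73 − 35.28 + 136 − 6.394 = 167.326.
∂Q_x/∂P_x = −1.2, so E_p = (−1.2)·(29.4/167.326) ≈ -0.211.
|E_p| < 1: demand is inelastic.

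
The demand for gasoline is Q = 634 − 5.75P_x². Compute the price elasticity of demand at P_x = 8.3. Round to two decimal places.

At P_x = 8.3, Q = 237.8825.
dQ/dP_x = −2·5.75·P_x = −95.45.
Point elasticity E = (dQ/dP_x)·(P_x/Q) = -95.45 × 8.3/237.8825 ≈ -3.33.
|E| > 1, so demand is elastic at this price.

-3.33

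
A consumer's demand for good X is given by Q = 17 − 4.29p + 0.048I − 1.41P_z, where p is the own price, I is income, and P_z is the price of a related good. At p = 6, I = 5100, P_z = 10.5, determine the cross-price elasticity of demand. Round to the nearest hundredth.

-0.07

Q = 17 − 4.29(6) + 0.048(5100) − 1.41(10.5) = 17 − 25.74 + 244.8 − 14.805 = 221.255.
∂Q/∂P_z = −1.41, so E_xy = -1.41·(10.5/221.255) ≈ -0.07.
E_xy < 0: the goods are complements.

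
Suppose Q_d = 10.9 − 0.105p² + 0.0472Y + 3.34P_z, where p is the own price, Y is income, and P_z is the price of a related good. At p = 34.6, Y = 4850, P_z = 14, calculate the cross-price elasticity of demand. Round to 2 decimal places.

0.29

Q_d = 10.9 − 0.105(34.6)² + 0.0472(4850) + 3.34(14) = 10.9 − 125.7018 + 228.92 + 46.76 = 160.8782.
∂Q_d/∂P_z = +3.34, so E_xy = 3.34·(14/160.8782) ≈ 0.29.
E_xy > 0: the goods are substitutes.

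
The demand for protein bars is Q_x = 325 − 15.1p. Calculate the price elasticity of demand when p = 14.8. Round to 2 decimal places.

At p = 14.8, Q_x = 101.52.
dQ_x/dp = −15.1.
Point elasticity E = (dQ_x/dp)·(p/Q_x) = -15.1 × 14.8/101.52 ≈ -2.20.
|E| > 1, so demand is elastic at this price.

-2.20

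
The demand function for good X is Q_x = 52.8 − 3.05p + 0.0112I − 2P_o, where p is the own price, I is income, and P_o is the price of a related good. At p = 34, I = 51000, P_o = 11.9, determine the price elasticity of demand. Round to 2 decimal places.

-0.21

First evaluate Q_x: 52.8 − 3.05(34) + 0.0112(51000) − 2(11.9) = 52.8 − 103.7 + 571.2 − 23.8 = 496.5.
∂Q_x/∂p = −3.05, so E_p = (−3.05)·(34/496.5) ≈ -0.21.
|E_p| < 1: demand is inelastic.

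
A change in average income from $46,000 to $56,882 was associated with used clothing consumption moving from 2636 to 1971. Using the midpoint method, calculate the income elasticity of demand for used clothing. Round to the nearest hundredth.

%ΔQ = (1971 − 2636)/[(2636+1971)/2] = -665/2303.5 ≈ -0.2887.
%ΔY = (56,882 − 46,000)/[(46,000+56,882)/2] = 10882/51441 ≈ 0.2115.
E_I = %ΔQ/%ΔY ≈ -1.36.
E_I < 0: inferior good.

-1.36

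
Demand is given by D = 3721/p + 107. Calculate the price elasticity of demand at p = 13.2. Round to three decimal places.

-0.725

At p = 13.2, D = 388.8939.
dD/dp = −3721/p² = −21.3556.
Point elasticity E = (dD/dp)·(p/D) = -21.3556 × 13.2/388.8939 ≈ -0.725.
|E| < 1, so demand is inelastic at this price.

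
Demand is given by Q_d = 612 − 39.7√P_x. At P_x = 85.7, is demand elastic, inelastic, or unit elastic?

At P_x = 85.7, Q_d = 244.4801.
dQ_d/dP_x = −39.7/(2√P_x) = −39.7/(2·9.2574).
Point elasticity E = (dQ_d/dP_x)·(P_x/Q_d) = -2.1442 × 85.7/244.4801 ≈ -0.752.
|E| ≈ 0.752 < 1, so demand is inelastic.

inelastic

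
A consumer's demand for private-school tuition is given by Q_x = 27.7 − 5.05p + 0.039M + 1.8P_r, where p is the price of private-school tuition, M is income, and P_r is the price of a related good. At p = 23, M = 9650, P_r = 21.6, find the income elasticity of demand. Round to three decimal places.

At the given point, Q_x = 27.7 − 5.05(23) + 0.039(9650) + 1.8(21.6) = 27.7 − 116.15 + 376.35 + 38.88 = 326.78.
∂Q_x/∂M = +0.039, so E_I = 0.039·(9650/326.78) ≈ 1.152.
E_I > 1: normal good (luxury).

1.152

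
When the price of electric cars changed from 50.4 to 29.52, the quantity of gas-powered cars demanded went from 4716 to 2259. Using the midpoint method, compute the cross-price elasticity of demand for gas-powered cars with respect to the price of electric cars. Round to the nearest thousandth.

%ΔQ_x = (2259 − 4716)/[(4716+2259)/2] = -2457/3487.5 ≈ -0.7045.
%ΔP_y = (29.52 − 50.4)/[(50.4+29.52)/2] ≈ -0.5225.
E_xy = -0.7045/-0.5225 ≈ 1.348.
E_xy > 0, so gas-powered cars and electric cars are substitutes.

1.348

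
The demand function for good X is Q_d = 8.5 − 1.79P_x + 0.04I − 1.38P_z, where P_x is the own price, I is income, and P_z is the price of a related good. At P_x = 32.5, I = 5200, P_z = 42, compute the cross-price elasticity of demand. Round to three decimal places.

First evaluate Q_d: 8.5 − 1.79(32.5) + 0.04(5200) − 1.38(42) = 8.5 − 58.175 + 208 − 57.96 = 100.365.
∂Q_d/∂P_z = −1.38, so E_xy = -1.38·(42/100.365) ≈ -0.577.
E_xy < 0: the goods are complements.

-0.577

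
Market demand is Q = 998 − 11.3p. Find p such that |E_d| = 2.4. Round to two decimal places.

Set −bp/(a − bp) = −2.4 ⇒ bp = 2.4(a − bp) ⇒ bp(1+2.4) = 2.4·a.
p = 2.4·998/(11.3·3.4) ≈ 62.34.

62.34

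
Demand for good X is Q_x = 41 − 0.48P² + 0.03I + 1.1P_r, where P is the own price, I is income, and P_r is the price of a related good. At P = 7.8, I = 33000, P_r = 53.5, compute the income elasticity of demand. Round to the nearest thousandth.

Q_x = 41 − 0.48(7.8)² + 0.03(33000) + 1.1(53.5) = 41 − 29.2032 + 990 + 58.85 = 1060.6468.
∂Q_x/∂I = +0.03, so E_I = 0.03·(33000/1060.6468) ≈ 0.933.
E_I ∈ (0,1): normal good (necessity).

0.933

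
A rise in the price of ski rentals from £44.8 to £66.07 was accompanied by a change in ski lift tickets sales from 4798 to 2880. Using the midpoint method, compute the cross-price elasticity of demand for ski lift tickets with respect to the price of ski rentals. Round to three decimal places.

-1.302

%ΔQ_x = (2880 − 4798)/[(4798+2880)/2] = -1918/3839 ≈ -0.4996.
%ΔP_y = (66.07 − 44.8)/[(44.8+66.07)/2] ≈ 0.3837.
E_xy = -0.4996/0.3837 ≈ -1.302.
E_xy < 0, so ski lift tickets and ski rentals are complements.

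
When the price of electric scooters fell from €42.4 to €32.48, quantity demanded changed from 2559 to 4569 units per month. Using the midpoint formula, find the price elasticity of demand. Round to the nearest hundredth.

%Δq = (4569 − 2559)/[(2559 + 4569)/2] = 2010/3564 ≈ 0.5640.
%ΔP = (32.48 − 42.4)/[(42.4 + 32.48)/2] = -9.92/37.44 ≈ -0.2650.
Arc elasticity E = %Δq/%ΔP ≈ 0.5640/-0.2650 ≈ -2.13.
|E| > 1: demand is elastic over this range.

-2.13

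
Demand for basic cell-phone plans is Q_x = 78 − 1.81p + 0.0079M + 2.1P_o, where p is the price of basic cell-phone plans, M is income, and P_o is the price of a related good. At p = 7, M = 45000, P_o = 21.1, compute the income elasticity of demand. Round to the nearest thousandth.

Substituting, Q_x = 78 − 1.81(7) + 0.0079(45000) + 2.1(21.1) = 78 − 12.67 + 355.5 + 44.31 = 465.14.
∂Q_x/∂M = +0.0079, so E_I = 0.0079·(45000/465.14) ≈ 0.764.
E_I ∈ (0,1): normal good (necessity).

0.764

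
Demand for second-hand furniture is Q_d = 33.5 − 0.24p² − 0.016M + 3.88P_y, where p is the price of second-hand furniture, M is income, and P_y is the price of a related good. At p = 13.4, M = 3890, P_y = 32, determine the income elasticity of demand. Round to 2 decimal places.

Substituting, Q_d = 33.5 − 0.24(13.4)² − 0.016(3890) + 3.88(32) = 33.5 − 43.0944 − 62.24 + 124.16 = 52.3256.
∂Q_d/∂M = −0.016, so E_I = -0.016·(3890/52.3256) ≈ -1.19.
E_I < 0: inferior good.

-1.19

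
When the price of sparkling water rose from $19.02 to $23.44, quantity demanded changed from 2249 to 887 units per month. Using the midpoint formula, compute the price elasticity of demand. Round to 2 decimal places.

-4.17

%ΔQ = (887 − 2249)/[(2249 + 887)/2] = -1362/1568 ≈ -0.8686.
%Δp = (23.44 − 19.02)/[(19.02 + 23.44)/2] = 4.42/21.23 ≈ 0.2082.
Arc elasticity E = %ΔQ/%Δp ≈ -0.8686/0.2082 ≈ -4.17.
|E| > 1: demand is elastic over this range.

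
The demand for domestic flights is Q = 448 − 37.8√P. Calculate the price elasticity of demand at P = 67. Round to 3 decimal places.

At P = 67, Q = 138.5937.
dQ/dP = −37.8/(2√P) = −37.8/(2·8.1854).
Point elasticity E = (dQ/dP)·(P/Q) = -2.309 × 67/138.5937 ≈ -1.116.
|E| > 1, so demand is elastic at this price.

-1.116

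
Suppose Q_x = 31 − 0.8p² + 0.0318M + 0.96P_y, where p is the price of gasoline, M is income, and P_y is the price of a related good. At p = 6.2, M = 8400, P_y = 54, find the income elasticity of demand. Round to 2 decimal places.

0.84

Substituting, Q_x = 31 − 0.8(6.2)² + 0.0318(8400) + 0.96(54) = 31 − 30.752 + 267.12 + 51.84 = 319.208.
∂Q_x/∂M = +0.0318, so E_I = 0.0318·(8400/319.208) ≈ 0.84.
E_I ∈ (0,1): normal good (necessity).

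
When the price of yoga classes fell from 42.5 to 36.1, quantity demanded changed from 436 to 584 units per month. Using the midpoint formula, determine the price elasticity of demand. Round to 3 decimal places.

-1.782

%ΔQ = (584 − 436)/[(436 + 584)/2] = 148/510 ≈ 0.2902.
%Δp = (36.1 − 42.5)/[(42.5 + 36.1)/2] = -6.4/39.3 ≈ -0.1628.
Arc elasticity E = %ΔQ/%Δp ≈ 0.2902/-0.1628 ≈ -1.782.
|E| > 1: demand is elastic over this range.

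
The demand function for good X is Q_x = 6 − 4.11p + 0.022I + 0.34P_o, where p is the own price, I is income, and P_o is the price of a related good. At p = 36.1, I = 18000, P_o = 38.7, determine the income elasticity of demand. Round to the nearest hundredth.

Substituting, Q_x = 6 − 4.11(36.1) + 0.022(18000) + 0.34(38.7) = 6 − 148.371 + 396 + 13.158 = 266.787.
∂Q_x/∂I = +0.022, so E_I = 0.022·(18000/266.787) ≈ 1.48.
E_I > 1: normal good (luxury).

1.48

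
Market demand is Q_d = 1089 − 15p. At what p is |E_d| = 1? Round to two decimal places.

For linear demand Q_d = a − bp, E = −bp/(a − bp). |E| = 1 ⇒ bp = a − bp ⇒ p = a/(2b).
p = 1089/(2·15) = 36.30.

36.30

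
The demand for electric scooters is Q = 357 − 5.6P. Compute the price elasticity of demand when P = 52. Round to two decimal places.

At P = 52, Q = 65.8.
dQ/dP = −5.6.
Point elasticity E = (dQ/dP)·(P/Q) = -5.6 × 52/65.8 ≈ -4.43.
|E| > 1, so demand is elastic at this price.

-4.43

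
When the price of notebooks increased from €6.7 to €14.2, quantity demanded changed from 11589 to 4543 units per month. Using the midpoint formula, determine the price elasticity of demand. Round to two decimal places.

-1.22

%Δq = (4543 − 11589)/[(11589 + 4543)/2] = -7046/8066 ≈ -0.8735.
%ΔP = (14.2 − 6.7)/[(6.7 + 14.2)/2] = 7.5/10.45 ≈ 0.7177.
Arc elasticity E = %Δq/%ΔP ≈ -0.8735/0.7177 ≈ -1.22.
|E| > 1: demand is elastic over this range.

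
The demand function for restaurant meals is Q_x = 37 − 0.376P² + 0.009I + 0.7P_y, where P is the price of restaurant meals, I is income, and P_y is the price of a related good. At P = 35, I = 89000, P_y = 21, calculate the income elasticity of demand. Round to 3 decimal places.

2.043

Substituting, Q_x = 37 − 0.376(35)² + 0.009(89000) + 0.7(21) = 37 − 460.6 + 801 + 14.7 = 392.1.
∂Q_x/∂I = +0.009, so E_I = 0.009·(89000/392.1) ≈ 2.043.
E_I > 1: normal good (luxury).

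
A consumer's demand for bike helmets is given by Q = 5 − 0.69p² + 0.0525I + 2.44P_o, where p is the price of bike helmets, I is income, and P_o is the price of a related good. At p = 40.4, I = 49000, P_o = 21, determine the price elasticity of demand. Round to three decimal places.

Substituting, Q = 5 − 0.69(40.4)² + 0.0525(49000) + 2.44(21) = 5 − 1126.1904 + 2572.5 + 51.24 = 1502.5496.
∂Q/∂p = −2·0.69·p = -55.752, so E_p = -55.752·(40.4/1502.5496) ≈ -1.499.
|E_p| > 1: demand is elastic.

-1.499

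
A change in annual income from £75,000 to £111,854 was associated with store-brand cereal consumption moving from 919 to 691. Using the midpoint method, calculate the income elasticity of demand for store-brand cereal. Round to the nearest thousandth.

-0.718

%ΔQ = (691 − 919)/[(919+691)/2] = -228/805 ≈ -0.2832.
%ΔI = (111,854 − 75,000)/[(75,000+111,854)/2] = 36854/93427 ≈ 0.3945.
E_I = %ΔQ/%ΔI ≈ -0.718.
E_I < 0: inferior good.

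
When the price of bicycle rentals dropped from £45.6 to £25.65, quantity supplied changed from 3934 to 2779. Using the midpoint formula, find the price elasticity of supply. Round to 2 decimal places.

%Δq = (2779 − 3934)/[(3934 + 2779)/2] = -1155/3356.5 ≈ -0.3441.
%Δp = (25.65 − 45.6)/[(45.6 + 25.65)/2] = -19.95/35.625 ≈ -0.5600.
Arc elasticity E = %Δq/%Δp ≈ -0.3441/-0.5600 ≈ 0.61.
|E| < 1: supply is inelastic over this range.

0.61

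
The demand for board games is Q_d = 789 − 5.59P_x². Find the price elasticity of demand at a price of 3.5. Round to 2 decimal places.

-0.19

At P_x = 3.5, Q_d = 720.5225.
dQ_d/dP_x = −2·5.59·P_x = −39.13.
Point elasticity E = (dQ_d/dP_x)·(P_x/Q_d) = -39.13 × 3.5/720.5225 ≈ -0.19.
|E| < 1, so demand is inelastic at this price.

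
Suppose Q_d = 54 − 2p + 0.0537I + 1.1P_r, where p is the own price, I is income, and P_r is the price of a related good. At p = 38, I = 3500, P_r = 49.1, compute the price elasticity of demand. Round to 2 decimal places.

-0.35

Substituting, Q_d = 54 − 2(38) + 0.0537(3500) + 1.1(49.1) = 54 − 76 + 187.95 + 54.01 = 219.96.
∂Q_d/∂p = −2, so E_p = (−2)·(38/219.96) ≈ -0.35.
|E_p| < 1: demand is inelastic.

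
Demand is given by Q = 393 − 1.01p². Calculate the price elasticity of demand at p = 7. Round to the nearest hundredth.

-0.29

At p = 7, Q = 343.51.
dQ/dp = −2·1.01·p = −14.14.
Point elasticity E = (dQ/dp)·(p/Q) = -14.14 × 7/343.51 ≈ -0.29.
|E| < 1, so demand is inelastic at this price.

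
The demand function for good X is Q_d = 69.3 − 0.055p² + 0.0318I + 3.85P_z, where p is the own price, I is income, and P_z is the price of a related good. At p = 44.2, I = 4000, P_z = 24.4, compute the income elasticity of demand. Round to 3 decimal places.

0.695

At the given point, Q_d = 69.3 − 0.055(44.2)² + 0.0318(4000) + 3.85(24.4) = 69.3 − 107.4502 + 127.2 + 93.94 = 182.9898.
∂Q_d/∂I = +0.0318, so E_I = 0.0318·(4000/182.9898) ≈ 0.695.
E_I ∈ (0,1): normal good (necessity).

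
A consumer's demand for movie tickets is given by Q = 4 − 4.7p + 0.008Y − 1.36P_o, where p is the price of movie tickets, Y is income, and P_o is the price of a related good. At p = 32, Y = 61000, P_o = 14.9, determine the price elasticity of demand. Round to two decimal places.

Evaluating quantity at (p, Y, P_o) gives Q = 4 − 4.7(32) + 0.008(61000) − 1.36(14.9) = 4 − 150.4 + 488 − 20.264 = 321.336.
∂Q/∂p = −4.7, so E_p = (−4.7)·(32/321.336) ≈ -0.47.
|E_p| < 1: demand is inelastic.

-0.47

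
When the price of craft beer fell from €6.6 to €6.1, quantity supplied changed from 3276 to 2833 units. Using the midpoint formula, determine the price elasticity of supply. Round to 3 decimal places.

%Δq = (2833 − 3276)/[(3276 + 2833)/2] = -443/3054.5 ≈ -0.1450.
%ΔP = (6.1 − 6.6)/[(6.6 + 6.1)/2] = -0.5/6.35 ≈ -0.0787.
Arc elasticity E = %Δq/%ΔP ≈ -0.1450/-0.0787 ≈ 1.842.
|E| > 1: supply is elastic over this range.

1.842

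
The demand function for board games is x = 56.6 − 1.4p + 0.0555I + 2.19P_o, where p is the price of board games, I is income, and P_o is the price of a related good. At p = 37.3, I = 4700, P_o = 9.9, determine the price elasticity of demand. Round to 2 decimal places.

-0.18

Evaluating quantity at (p, I, P_o) gives x = 56.6 − 1.4(37.3) + 0.0555(4700) + 2.19(9.9) = 56.6 − 52.22 + 260.85 + 21.681 = 286.911.
∂x/∂p = −1.4, so E_p = (−1.4)·(37.3/286.911) ≈ -0.18.
|E_p| < 1: demand is inelastic.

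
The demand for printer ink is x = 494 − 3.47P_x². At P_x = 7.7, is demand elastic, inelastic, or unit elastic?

elastic

At P_x = 7.7, x = 288.2637.
dx/dP_x = −2·3.47·P_x = −53.438.
Point elasticity E = (dx/dP_x)·(P_x/x) = -53.438 × 7.7/288.2637 ≈ -1.427.
|E| ≈ 1.427 > 1, so demand is elastic.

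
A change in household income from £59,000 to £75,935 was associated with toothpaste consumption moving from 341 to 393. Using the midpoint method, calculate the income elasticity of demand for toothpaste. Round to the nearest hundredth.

0.56

%ΔQ = (393 − 341)/[(341+393)/2] = 52/367 ≈ 0.1417.
%ΔI = (75,935 − 59,000)/[(59,000+75,935)/2] = 16935/67467.5 ≈ 0.2510.
E_I = %ΔQ/%ΔI ≈ 0.56.
E_I ∈ (0,1): normal good (necessity).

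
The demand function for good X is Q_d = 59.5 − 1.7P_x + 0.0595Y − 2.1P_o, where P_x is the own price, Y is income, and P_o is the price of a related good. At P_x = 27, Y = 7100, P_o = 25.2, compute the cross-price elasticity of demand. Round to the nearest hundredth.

Substituting, Q_d = 59.5 − 1.7(27) + 0.0595(7100) − 2.1(25.2) = 59.5 − 45.9 + 422.45 − 52.92 = 383.13.
∂Q_d/∂P_o = −2.1, so E_xy = -2.1·(25.2/383.13) ≈ -0.14.
E_xy < 0: the goods are complements.

-0.14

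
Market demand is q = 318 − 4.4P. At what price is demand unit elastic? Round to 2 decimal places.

36.14

For linear demand q = a − bP, E = −bP/(a − bP). |E| = 1 ⇒ bP = a − bP ⇒ P = a/(2b).
P = 318/(2·4.4) ≈ 36.14.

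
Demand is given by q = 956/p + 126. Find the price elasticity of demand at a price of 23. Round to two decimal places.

At p = 23, q = 167.5652.
dq/dp = −956/p² = −1.8072.
Point elasticity E = (dq/dp)·(p/q) = -1.8072 × 23/167.5652 ≈ -0.25.
|E| < 1, so demand is inelastic at this price.

-0.25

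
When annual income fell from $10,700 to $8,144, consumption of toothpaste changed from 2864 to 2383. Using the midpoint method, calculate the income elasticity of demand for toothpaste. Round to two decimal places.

0.68

%ΔQ = (2383 − 2864)/[(2864+2383)/2] = -481/2623.5 ≈ -0.1833.
%ΔY = (8,144 − 10,700)/[(10,700+8,144)/2] = -2556/9422 ≈ -0.2713.
E_I = %ΔQ/%ΔY ≈ 0.68.
E_I ∈ (0,1): normal good (necessity).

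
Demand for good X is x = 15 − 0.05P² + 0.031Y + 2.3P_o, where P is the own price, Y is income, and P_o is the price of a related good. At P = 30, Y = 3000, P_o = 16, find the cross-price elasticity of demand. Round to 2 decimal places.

Evaluating quantity at (P, Y, P_o) gives x = 15 − 0.05(30)² + 0.031(3000) + 2.3(16) = 15 − 45 + 93 + 36.8 = 99.8.
∂x/∂P_o = +2.3, so E_xy = 2.3·(16/99.8) ≈ 0.37.
E_xy > 0: the goods are substitutes.

0.37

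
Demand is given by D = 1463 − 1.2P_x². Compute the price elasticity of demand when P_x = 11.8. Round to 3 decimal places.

At P_x = 11.8, D = 1295.912.
dD/dP_x = −2·1.2·P_x = −28.32.
Point elasticity E = (dD/dP_x)·(P_x/D) = -28.32 × 11.8/1295.912 ≈ -0.258.
|E| < 1, so demand is inelastic at this price.

-0.258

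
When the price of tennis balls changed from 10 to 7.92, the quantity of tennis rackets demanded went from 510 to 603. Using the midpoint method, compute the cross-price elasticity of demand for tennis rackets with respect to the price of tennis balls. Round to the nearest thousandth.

-0.720

%ΔQ_x = (603 − 510)/[(510+603)/2] = 93/556.5 ≈ 0.1671.
%ΔP_y = (7.92 − 10)/[(10+7.92)/2] ≈ -0.2321.
E_xy = 0.1671/-0.2321 ≈ -0.720.
E_xy < 0, so tennis rackets and tennis balls are complements.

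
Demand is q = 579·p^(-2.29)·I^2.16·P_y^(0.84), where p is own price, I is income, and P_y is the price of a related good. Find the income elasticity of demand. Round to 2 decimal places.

For a Cobb–Douglas (constant-elasticity) form q = A·I^α·…, the elasticity with respect to I equals the exponent α at every point.
Here the exponent on I is 2.16, so the income elasticity of demand is 2.16.

2.16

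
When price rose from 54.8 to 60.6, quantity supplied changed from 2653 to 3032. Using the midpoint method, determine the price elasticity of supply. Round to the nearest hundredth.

1.33

%ΔQ = (3032 − 2653)/[(2653 + 3032)/2] = 379/2842.5 ≈ 0.1333.
%Δp = (60.6 − 54.8)/[(54.8 + 60.6)/2] = 5.8/57.7 ≈ 0.1005.
Arc elasticity E = %ΔQ/%Δp ≈ 0.1333/0.1005 ≈ 1.33.
|E| > 1: supply is elastic over this range.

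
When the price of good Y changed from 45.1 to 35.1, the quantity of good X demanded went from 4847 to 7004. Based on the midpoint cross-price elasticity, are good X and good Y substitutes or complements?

complements

%ΔQ_x = (7004 − 4847)/[(4847+7004)/2] = 2157/5925.5 ≈ 0.3640.
%ΔP_y = (35.1 − 45.1)/[(45.1+35.1)/2] ≈ -0.2494.
E_xy = 0.3640/-0.2494 ≈ -1.460.
E_xy < 0, so the goods are complements.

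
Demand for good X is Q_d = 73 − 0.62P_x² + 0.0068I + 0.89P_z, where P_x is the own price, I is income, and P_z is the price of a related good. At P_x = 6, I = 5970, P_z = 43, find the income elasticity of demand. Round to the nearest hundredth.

0.31

Q_d = 73 − 0.62(6)² + 0.0068(5970) + 0.89(43) = 73 − 22.32 + 40.596 + 38.27 = 129.546.
∂Q_d/∂I = +0.0068, so E_I = 0.0068·(5970/129.546) ≈ 0.31.
E_I ∈ (0,1): normal good (necessity).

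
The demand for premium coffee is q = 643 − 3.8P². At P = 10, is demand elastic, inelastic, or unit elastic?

elastic

At P = 10, q = 263.
dq/dP = −2·3.8·P = −76.
Point elasticity E = (dq/dP)·(P/q) = -76 × 10/263 ≈ -2.890.
|E| ≈ 2.890 > 1, so demand is elastic.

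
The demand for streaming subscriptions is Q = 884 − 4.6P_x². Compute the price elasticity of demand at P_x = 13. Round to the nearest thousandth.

At P_x = 13, Q = 106.6.
dQ/dP_x = −2·4.6·P_x = −119.6.
Point elasticity E = (dQ/dP_x)·(P_x/Q) = -119.6 × 13/106.6 ≈ -14.585.
|E| > 1, so demand is elastic at this price.

-14.585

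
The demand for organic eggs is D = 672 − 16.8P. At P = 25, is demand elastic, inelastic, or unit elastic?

At P = 25, D = 252.
dD/dP = −16.8.
Point elasticity E = (dD/dP)·(P/D) = -16.8 × 25/252 ≈ -1.667.
|E| ≈ 1.667 > 1, so demand is elastic.

elastic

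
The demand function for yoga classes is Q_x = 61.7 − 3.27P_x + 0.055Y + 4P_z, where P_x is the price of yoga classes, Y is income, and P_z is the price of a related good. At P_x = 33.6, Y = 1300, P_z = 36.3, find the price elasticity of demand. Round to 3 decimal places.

Substituting, Q_x = 61.7 − 3.27(33.6) + 0.055(1300) + 4(36.3) = 61.7 − 109.872 + 71.5 + 145.2 = 168.528.
∂Q_x/∂P_x = −3.27, so E_p = (−3.27)·(33.6/168.528) ≈ -0.652.
|E_p| < 1: demand is inelastic.

-0.652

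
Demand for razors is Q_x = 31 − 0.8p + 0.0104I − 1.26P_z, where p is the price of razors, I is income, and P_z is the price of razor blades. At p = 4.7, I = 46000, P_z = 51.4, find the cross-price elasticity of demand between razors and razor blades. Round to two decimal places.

Q_x = 31 − 0.8(4.7) + 0.0104(46000) − 1.26(51.4) = 31 − 3.76 + 478.4 − 64.764 = 440.876.
∂Q_x/∂P_z = −1.26, so E_xy = -1.26·(51.4/440.876) ≈ -0.15.
E_xy < 0: the goods are complements.

-0.15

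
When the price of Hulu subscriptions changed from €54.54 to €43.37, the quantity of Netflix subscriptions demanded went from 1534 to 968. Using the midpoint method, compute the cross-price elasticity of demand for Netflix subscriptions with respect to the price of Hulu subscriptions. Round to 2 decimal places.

%ΔQ_x = (968 − 1534)/[(1534+968)/2] = -566/1251 ≈ -0.4524.
%ΔP_y = (43.37 − 54.54)/[(54.54+43.37)/2] ≈ -0.2282.
E_xy = -0.4524/-0.2282 ≈ 1.98.
E_xy > 0, so Netflix subscriptions and Hulu subscriptions are substitutes.

1.98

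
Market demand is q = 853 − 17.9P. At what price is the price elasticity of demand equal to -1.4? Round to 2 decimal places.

27.80

Set −bP/(a − bP) = −1.4 ⇒ bP = 1.4(a − bP) ⇒ bP(1+1.4) = 1.4·a.
P = 1.4·853/(17.9·2.4) ≈ 27.80.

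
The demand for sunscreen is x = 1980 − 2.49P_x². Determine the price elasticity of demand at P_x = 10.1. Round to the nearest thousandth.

-0.294

At P_x = 10.1, x = 1725.9951.
dx/dP_x = −2·2.49·P_x = −50.298.
Point elasticity E = (dx/dP_x)·(P_x/x) = -50.298 × 10.1/1725.9951 ≈ -0.294.
|E| < 1, so demand is inelastic at this price.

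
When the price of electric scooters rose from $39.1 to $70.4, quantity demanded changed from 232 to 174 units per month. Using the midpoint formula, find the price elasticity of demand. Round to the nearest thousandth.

-0.500

%ΔQ = (174 − 232)/[(232 + 174)/2] = -58/203 ≈ -0.2857.
%ΔP = (70.4 − 39.1)/[(39.1 + 70.4)/2] = 31.3/54.75 ≈ 0.5717.
Arc elasticity E = %ΔQ/%ΔP ≈ -0.2857/0.5717 ≈ -0.500.
|E| < 1: demand is inelastic over this range.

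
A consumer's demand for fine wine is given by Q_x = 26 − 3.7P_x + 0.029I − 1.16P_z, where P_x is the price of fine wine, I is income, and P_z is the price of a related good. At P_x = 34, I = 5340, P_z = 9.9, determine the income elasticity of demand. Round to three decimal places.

3.554

Evaluating quantity at (P_x, I, P_z) gives Q_x = 26 − 3.7(34) + 0.029(5340) − 1.16(9.9) = 26 − 125.8 + 154.86 − 11.484 = 43.576.
∂Q_x/∂I = +0.029, so E_I = 0.029·(5340/43.576) ≈ 3.554.
E_I > 1: normal good (luxury).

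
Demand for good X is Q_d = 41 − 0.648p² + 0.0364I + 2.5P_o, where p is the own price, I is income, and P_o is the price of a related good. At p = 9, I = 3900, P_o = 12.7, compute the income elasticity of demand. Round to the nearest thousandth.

0.875

First evaluate Q_d: 41 − 0.648(9)² + 0.0364(3900) + 2.5(12.7) = 41 − 52.488 + 141.96 + 31.75 = 162.222.
∂Q_d/∂I = +0.0364, so E_I = 0.0364·(3900/162.222) ≈ 0.875.
E_I ∈ (0,1): normal good (necessity).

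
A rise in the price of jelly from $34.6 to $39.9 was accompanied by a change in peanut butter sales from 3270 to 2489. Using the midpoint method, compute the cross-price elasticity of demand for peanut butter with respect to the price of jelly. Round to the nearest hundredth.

-1.91

%ΔQ_x = (2489 − 3270)/[(3270+2489)/2] = -781/2879.5 ≈ -0.2712.
%ΔP_y = (39.9 − 34.6)/[(34.6+39.9)/2] ≈ 0.1423.
E_xy = -0.2712/0.1423 ≈ -1.91.
E_xy < 0, so peanut butter and jelly are complements.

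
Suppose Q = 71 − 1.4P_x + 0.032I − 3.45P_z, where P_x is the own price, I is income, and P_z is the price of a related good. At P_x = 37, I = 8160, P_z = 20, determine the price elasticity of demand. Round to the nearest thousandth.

-0.245

Evaluating quantity at (P_x, I, P_z) gives Q = 71 − 1.4(37) + 0.032(8160) − 3.45(20) = 71 − 51.8 + 261.12 − 69 = 211.32.
∂Q/∂P_x = −1.4, so E_p = (−1.4)·(37/211.32) ≈ -0.245.
|E_p| < 1: demand is inelastic.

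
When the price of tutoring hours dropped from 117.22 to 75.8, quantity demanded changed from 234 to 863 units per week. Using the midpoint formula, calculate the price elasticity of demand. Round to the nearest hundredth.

-2.67

%Δq = (863 − 234)/[(234 + 863)/2] = 629/548.5 ≈ 1.1468.
%Δp = (75.8 − 117.22)/[(117.22 + 75.8)/2] = -41.42/96.51 ≈ -0.4292.
Arc elasticity E = %Δq/%Δp ≈ 1.1468/-0.4292 ≈ -2.67.
|E| > 1: demand is elastic over this range.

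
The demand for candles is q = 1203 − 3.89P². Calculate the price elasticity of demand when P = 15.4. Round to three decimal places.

At P = 15.4, q = 280.4476.
dq/dP = −2·3.89·P = −119.812.
Point elasticity E = (dq/dP)·(P/q) = -119.812 × 15.4/280.4476 ≈ -6.579.
|E| > 1, so demand is elastic at this price.

-6.579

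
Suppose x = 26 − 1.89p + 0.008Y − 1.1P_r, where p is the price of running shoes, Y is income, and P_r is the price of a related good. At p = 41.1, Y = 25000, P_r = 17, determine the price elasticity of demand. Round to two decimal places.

-0.60

Evaluating quantity at (p, Y, P_r) gives x = 26 − 1.89(41.1) + 0.008(25000) − 1.1(17) = 26 − 77.679 + 200 − 18.7 = 129.621.
∂x/∂p = −1.89, so E_p = (−1.89)·(41.1/129.621) ≈ -0.60.
|E_p| < 1: demand is inelastic.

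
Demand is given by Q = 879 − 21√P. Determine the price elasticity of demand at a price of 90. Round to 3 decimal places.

At P = 90, Q = 679.7765.
dQ/dP = −21/(2√P) = −21/(2·9.4868).
Point elasticity E = (dQ/dP)·(P/Q) = -1.1068 × 90/679.7765 ≈ -0.147.
|E| < 1, so demand is inelastic at this price.

-0.147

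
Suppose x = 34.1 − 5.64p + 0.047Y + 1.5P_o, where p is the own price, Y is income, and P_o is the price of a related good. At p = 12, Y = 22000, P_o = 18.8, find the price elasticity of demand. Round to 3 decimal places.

-0.066

At the given point, x = 34.1 − 5.64(12) + 0.047(22000) + 1.5(18.8) = 34.1 − 67.68 + 1034 + 28.2 = 1028.62.
∂x/∂p = −5.64, so E_p = (−5.64)·(12/1028.62) ≈ -0.066.
|E_p| < 1: demand is inelastic.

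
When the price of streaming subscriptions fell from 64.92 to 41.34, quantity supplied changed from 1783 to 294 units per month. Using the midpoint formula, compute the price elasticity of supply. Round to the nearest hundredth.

3.23

%ΔQ = (294 − 1783)/[(1783 + 294)/2] = -1489/1038.5 ≈ -1.4338.
%Δp = (41.34 − 64.92)/[(64.92 + 41.34)/2] = -23.58/53.13 ≈ -0.4438.
Arc elasticity E = %ΔQ/%Δp ≈ -1.4338/-0.4438 ≈ 3.23.
|E| > 1: supply is elastic over this range.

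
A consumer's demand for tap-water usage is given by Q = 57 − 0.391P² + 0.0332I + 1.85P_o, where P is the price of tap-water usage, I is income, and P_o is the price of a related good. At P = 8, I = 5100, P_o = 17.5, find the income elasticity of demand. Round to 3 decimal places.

At the given point, Q = 57 − 0.391(8)² + 0.0332(5100) + 1.85(17.5) = 57 − 25.024 + 169.32 + 32.375 = 233.671.
∂Q/∂I = +0.0332, so E_I = 0.0332·(5100/233.671) ≈ 0.725.
E_I ∈ (0,1): normal good (necessity).

0.725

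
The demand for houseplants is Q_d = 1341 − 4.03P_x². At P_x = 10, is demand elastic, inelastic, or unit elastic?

inelastic

At P_x = 10, Q_d = 938.
dQ_d/dP_x = −2·4.03·P_x = −80.6.
Point elasticity E = (dQ_d/dP_x)·(P_x/Q_d) = -80.6 × 10/938 ≈ -0.859.
|E| ≈ 0.859 < 1, so demand is inelastic.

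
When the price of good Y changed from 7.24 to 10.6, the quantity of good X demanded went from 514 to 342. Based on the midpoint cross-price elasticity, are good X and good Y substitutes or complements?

%ΔQ_x = (342 − 514)/[(514+342)/2] = -172/428 ≈ -0.4019.
%ΔP_y = (10.6 − 7.24)/[(7.24+10.6)/2] ≈ 0.3767.
E_xy = -0.4019/0.3767 ≈ -1.067.
E_xy < 0, so the goods are complements.

complements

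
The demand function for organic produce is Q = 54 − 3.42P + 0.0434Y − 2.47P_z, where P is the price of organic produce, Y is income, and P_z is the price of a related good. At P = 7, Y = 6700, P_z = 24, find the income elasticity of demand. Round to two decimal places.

1.11

First evaluate Q: 54 − 3.42(7) + 0.0434(6700) − 2.47(24) = 54 − 23.94 + 290.78 − 59.28 = 261.56.
∂Q/∂Y = +0.0434, so E_I = 0.0434·(6700/261.56) ≈ 1.11.
E_I > 1: normal good (luxury).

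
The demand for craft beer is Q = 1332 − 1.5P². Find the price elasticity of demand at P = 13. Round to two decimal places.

-0.47

At P = 13, Q = 1078.5.
dQ/dP = −2·1.5·P = −39.
Point elasticity E = (dQ/dP)·(P/Q) = -39 × 13/1078.5 ≈ -0.47.
|E| < 1, so demand is inelastic at this price.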